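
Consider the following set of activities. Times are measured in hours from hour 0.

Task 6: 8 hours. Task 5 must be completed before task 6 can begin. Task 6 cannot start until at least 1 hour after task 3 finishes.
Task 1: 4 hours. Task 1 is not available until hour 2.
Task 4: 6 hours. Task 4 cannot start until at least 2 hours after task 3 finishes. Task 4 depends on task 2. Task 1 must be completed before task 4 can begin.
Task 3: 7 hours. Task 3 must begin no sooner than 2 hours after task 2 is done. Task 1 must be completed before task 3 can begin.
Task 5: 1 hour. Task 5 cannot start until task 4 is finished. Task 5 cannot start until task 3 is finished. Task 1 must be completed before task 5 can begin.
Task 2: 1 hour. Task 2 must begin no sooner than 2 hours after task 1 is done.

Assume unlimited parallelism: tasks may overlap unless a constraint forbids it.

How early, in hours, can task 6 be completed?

35

Task 1 cannot begin until its own release at hour 2. It runs from hour 2 to 2 + 4 = hour 6.
Task 2 cannot begin until task 1 (finishes hour 6, plus 2-hour gap → hour 8). It runs from hour 8 to 8 + 1 = hour 9.
For task 3: task 2 (finishes hour 9, plus 2-hour gap → hour 11); task 1 (finishes hour 6). Taking the maximum gives a start of hour 11, and it finishes at 11 + 7 = hour 18.
For task 4: task 3 (finishes hour 18, plus 2-hour gap → hour 20); task 2 (finishes hour 9); task 1 (finishes hour 6). Taking the maximum gives a start of hour 20, and it finishes at 20 + 6 = hour 26.
Task 5 has to wait for task 4 (finishes hour 26); task 3 (finishes hour 18); task 1 (finishes hour 6). The latest of these is hour 26, so task 5 runs hour 26 to 26 + 1 = hour 27.
Task 6 cannot start until task 5 (finishes hour 27); task 3 (finishes hour 18, plus 1-hour gap → hour 19). The controlling bound is hour 27, so task 6 finishes at 27 + 8 = hour 35.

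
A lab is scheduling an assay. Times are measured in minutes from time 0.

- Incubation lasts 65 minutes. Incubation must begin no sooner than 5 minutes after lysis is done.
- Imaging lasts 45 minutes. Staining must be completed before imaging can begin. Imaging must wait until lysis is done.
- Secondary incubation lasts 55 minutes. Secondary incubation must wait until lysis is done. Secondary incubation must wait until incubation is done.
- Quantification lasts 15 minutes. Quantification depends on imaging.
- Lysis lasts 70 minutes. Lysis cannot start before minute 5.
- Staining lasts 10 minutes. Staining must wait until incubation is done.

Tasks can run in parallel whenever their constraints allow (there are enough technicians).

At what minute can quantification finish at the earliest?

215

Lysis waits on its own release at minute 5, so it starts at minute 5 and finishes at 5 + 70 = minute 75.
Incubation cannot begin until lysis (finishes minute 75, plus 5-minute gap → minute 80). It runs from minute 80 to 80 + 65 = minute 145.
Staining waits on incubation (finishes minute 145), so it starts at minute 145 and finishes at 145 + 10 = minute 155.
Imaging has to wait for staining (finishes minute 155); lysis (finishes minute 75). The latest of these is minute 155, so imaging runs minute 155 to 155 + 45 = minute 200.
Quantification cannot begin until imaging (finishes minute 200). It runs from minute 200 to 200 + 15 = minute 215.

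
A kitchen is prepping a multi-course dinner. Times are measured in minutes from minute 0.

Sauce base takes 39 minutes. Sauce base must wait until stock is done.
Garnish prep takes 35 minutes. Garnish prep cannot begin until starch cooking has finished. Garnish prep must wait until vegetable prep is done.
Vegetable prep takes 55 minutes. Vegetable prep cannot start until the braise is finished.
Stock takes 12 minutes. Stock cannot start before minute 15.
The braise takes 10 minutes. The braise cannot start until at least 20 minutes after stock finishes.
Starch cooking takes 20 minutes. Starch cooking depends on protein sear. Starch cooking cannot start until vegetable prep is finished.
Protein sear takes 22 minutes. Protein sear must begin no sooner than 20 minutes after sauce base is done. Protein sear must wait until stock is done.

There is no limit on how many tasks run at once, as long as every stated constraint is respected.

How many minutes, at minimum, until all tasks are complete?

167

Stock waits on its own release at minute 15, so it starts at minute 15 and finishes at 15 + 12 = minute 27.
The braise waits on stock (finishes minute 27, plus 20-minute gap → minute 47), so it starts at minute 47 and finishes at 47 + 10 = minute 57.
Vegetable prep waits on the braise (finishes minute 57), so it starts at minute 57 and finishes at 57 + 55 = minute 112.
After stock (finishes minute 27), sauce base can start at minute 27 and finishes at minute 66.
Protein sear needs all of sauce base (finishes minute 66, plus 20-minute gap → minute 86); stock (finishes minute 27). That puts its earliest start at minute 86; it finishes at 86 + 22 = minute 108.
Starch cooking cannot start until protein sear (finishes minute 108); vegetable prep (finishes minute 112). The controlling bound is minute 112, so starch cooking finishes at 112 + 20 = minute 132.
Garnish prep cannot start until starch cooking (finishes minute 132); vegetable prep (finishes minute 112). The controlling bound is minute 132, so garnish prep finishes at 132 + 35 = minute 167.
All tasks are finished once the last one completes. Finish times: Stock at 27, Sauce base at 66, The braise at 57, Protein sear at 108, Vegetable prep at 112, Starch cooking at 132, Garnish prep at 167. The latest is minute 167.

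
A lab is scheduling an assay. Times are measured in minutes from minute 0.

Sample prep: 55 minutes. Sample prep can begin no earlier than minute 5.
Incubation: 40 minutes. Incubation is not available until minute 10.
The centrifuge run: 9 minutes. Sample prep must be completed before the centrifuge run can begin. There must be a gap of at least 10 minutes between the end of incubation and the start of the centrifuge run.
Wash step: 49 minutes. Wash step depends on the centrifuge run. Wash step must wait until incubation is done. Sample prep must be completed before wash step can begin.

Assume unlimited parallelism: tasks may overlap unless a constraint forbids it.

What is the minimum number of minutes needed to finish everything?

118

Incubation waits on its own release at minute 10, so it starts at minute 10 and finishes at 10 + 40 = minute 50.
After its own release at minute 5, sample prep can start at minute 5 and finishes at minute 60.
The centrifuge run cannot start until sample prep (finishes minute 60); incubation (finishes minute 50, plus 10-minute gap → minute 60). The controlling bound is minute 60, so the centrifuge run finishes at 60 + 9 = minute 69.
Wash step needs all of the centrifuge run (finishes minute 69); incubation (finishes minute 50); sample prep (finishes minute 60). That puts its earliest start at minute 69; it finishes at 69 + 49 = minute 118.
All tasks are finished once the last one completes. Finish times: Sample prep at 60, Incubation at 50, The centrifuge run at 69, Wash step at 118. The latest is minute 118.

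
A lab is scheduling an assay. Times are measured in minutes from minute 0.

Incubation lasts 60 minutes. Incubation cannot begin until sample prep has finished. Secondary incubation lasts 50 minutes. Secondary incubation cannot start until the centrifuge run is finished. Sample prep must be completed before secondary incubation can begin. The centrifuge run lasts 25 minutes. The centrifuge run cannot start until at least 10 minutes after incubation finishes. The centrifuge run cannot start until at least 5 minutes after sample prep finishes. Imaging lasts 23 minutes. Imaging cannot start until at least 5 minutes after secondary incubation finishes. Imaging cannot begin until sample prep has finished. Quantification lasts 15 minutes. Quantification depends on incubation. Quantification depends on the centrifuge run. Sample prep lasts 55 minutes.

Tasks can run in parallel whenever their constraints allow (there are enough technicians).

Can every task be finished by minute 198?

Sample prep can start immediately at minute 0; it finishes at minute 55.
Incubation waits on sample prep (finishes minute 55), so it starts at minute 55 and finishes at 55 + 60 = minute 115.
The centrifuge run has to wait for incubation (finishes minute 115, plus 10-minute gap → minute 125); sample prep (finishes minute 55, plus 5-minute gap → minute 60). The latest of these is minute 125, so the centrifuge run runs minute 125 to 125 + 25 = minute 150.
For quantification: incubation (finishes minute 115); the centrifuge run (finishes minute 150). Taking the maximum gives a start of minute 150, and it finishes at 150 + 15 = minute 165.
Secondary incubation needs all of the centrifuge run (finishes minute 150); sample prep (finishes minute 55). That puts its earliest start at minute 150; it finishes at 150 + 50 = minute 200.
Imaging has to wait for secondary incubation (finishes minute 200, plus 5-minute gap → minute 205); sample prep (finishes minute 55). The latest of these is minute 205, so imaging runs minute 205 to 205 + 23 = minute 228.
The earliest everything can be done is minute 228, which is after the deadline of 198, so it is not possible.

No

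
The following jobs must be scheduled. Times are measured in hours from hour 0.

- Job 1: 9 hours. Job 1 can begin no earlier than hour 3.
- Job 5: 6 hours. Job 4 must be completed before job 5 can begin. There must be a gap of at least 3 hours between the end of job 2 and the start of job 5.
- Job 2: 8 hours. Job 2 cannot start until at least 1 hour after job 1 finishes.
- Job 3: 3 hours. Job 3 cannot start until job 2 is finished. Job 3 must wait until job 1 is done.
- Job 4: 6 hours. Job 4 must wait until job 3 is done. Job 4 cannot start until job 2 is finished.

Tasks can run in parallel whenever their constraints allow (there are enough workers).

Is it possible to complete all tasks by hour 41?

Yes

Job 1 waits on its own release at hour 3, so it starts at hour 3 and finishes at 3 + 9 = hour 12.
After job 1 (finishes hour 12, plus 1-hour gap → hour 13), job 2 can start at hour 13 and finishes at hour 21.
Job 3 has to wait for job 2 (finishes hour 21); job 1 (finishes hour 12). The latest of these is hour 21, so job 3 runs hour 21 to 21 + 3 = hour 24.
Job 4 cannot start until job 3 (finishes hour 24); job 2 (finishes hour 21). The controlling bound is hour 24, so job 4 finishes at 24 + 6 = hour 30.
Job 5 has to wait for job 4 (finishes hour 30); job 2 (finishes hour 21, plus 3-hour gap → hour 24). The latest of these is hour 30, so job 5 runs hour 30 to 30 + 6 = hour 36.
Every task is finished by hour 36, which is no later than the deadline of 41, so the schedule is feasible.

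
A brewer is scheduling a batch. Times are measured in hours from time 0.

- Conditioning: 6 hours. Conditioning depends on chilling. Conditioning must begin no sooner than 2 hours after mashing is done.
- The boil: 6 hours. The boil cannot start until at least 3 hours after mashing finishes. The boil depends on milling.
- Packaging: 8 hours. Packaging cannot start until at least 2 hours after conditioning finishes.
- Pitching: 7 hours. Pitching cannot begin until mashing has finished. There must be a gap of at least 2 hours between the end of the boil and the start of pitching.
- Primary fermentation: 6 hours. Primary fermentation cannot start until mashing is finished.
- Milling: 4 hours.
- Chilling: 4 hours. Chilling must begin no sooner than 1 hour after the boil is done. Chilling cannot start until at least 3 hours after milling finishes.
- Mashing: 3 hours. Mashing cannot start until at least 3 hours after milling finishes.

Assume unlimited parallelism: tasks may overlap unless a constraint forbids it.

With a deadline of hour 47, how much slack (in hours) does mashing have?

Milling can start immediately at hour 0; it finishes at hour 4.
Mashing waits on milling (finishes hour 4, plus 3-hour gap → hour 7), so it starts at hour 7 and finishes at 7 + 3 = hour 10.

Working backward from the deadline:
To finish by hour 47, packaging (duration 8) must start no later than hour 39.
Conditioning must finish before packaging (must start by hour 39, minus 2-hour gap → hour 37). With a 6-hour duration, conditioning must start by 37 − 6 = hour 31.
Chilling has to be done before conditioning (must start by hour 31). That means finishing by hour 31, i.e. starting by 31 − 4 = hour 27.
Pitching has no dependents, so it just needs to finish by hour 47. Starting by 47 − 7 = hour 40 achieves that.
For the boil: chilling (must start by hour 27, minus 1-hour gap → hour 26); pitching (must start by hour 40, minus 2-hour gap → hour 38). The most restrictive is hour 26; with a 6-hour duration, the boil must start by hour 20.
Primary fermentation has no dependents, so it just needs to finish by hour 47. Starting by 47 − 6 = hour 41 achieves that.
For mashing: the boil (must start by hour 20, minus 3-hour gap → hour 17); pitching (must start by hour 40); primary fermentation (must start by hour 41); conditioning (must start by hour 31, minus 2-hour gap → hour 29). The most restrictive is hour 17; with a 3-hour duration, mashing must start by hour 14.
So mashing can start as early as hour 7 and as late as hour 14, giving 14 − 7 = 7 hours of slack.

7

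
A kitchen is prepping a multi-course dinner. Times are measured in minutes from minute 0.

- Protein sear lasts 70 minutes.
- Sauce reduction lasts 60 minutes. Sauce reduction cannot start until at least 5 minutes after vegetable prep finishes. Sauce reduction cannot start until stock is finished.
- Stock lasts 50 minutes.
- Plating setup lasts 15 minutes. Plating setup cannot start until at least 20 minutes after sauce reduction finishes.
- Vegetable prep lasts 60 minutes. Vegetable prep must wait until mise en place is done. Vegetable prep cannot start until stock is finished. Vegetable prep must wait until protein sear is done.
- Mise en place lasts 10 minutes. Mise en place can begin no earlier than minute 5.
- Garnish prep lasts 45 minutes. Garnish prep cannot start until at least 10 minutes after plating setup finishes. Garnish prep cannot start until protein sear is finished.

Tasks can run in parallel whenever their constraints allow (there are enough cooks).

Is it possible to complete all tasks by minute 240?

Nothing blocks protein sear, so it runs from minute 0 to minute 70.
Nothing blocks stock, so it runs from minute 0 to minute 50.
Mise en place cannot begin until its own release at minute 5. It runs from minute 5 to 5 + 10 = minute 15.
Vegetable prep needs all of mise en place (finishes minute 15); stock (finishes minute 50); protein sear (finishes minute 70). That puts its earliest start at minute 70; it finishes at 70 + 60 = minute 130.
Sauce reduction cannot start until vegetable prep (finishes minute 130, plus 5-minute gap → minute 135); stock (finishes minute 50). The controlling bound is minute 135, so sauce reduction finishes at 135 + 60 = minute 195.
After sauce reduction (finishes minute 195, plus 20-minute gap → minute 215), plating setup can start at minute 215 and finishes at minute 230.
For garnish prep: plating setup (finishes minute 230, plus 10-minute gap → minute 240); protein sear (finishes minute 70). Taking the maximum gives a start of minute 240, and it finishes at 240 + 45 = minute 285.
The earliest everything can be done is minute 285, which is after the deadline of 240, so it is not possible.

No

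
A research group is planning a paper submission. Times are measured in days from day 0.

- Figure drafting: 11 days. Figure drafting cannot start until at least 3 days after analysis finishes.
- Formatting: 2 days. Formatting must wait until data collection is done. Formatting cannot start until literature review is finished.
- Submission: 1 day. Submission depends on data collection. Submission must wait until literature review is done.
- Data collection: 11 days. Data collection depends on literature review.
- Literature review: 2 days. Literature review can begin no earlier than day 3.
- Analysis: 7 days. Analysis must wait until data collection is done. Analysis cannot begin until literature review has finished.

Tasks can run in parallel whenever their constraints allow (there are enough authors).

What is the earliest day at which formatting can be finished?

After its own release at day 3, literature review can start at day 3 and finishes at day 5.
Data collection waits on literature review (finishes day 5), so it starts at day 5 and finishes at 5 + 11 = day 16.
Formatting has to wait for data collection (finishes day 16); literature review (finishes day 5). The latest of these is day 16, so formatting runs day 16 to 16 + 2 = day 18.

18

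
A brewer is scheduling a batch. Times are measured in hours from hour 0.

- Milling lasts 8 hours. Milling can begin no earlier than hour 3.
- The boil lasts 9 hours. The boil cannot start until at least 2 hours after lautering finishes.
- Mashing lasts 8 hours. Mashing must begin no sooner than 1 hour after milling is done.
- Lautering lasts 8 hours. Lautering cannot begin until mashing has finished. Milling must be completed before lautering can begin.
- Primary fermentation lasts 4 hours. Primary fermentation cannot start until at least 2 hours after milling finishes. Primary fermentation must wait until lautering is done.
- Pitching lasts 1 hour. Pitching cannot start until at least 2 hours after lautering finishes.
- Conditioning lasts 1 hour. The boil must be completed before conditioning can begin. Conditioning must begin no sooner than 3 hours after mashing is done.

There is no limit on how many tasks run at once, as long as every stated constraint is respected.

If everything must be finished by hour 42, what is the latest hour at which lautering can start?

22

To finish by hour 42, conditioning (duration 1) must start no later than hour 41.
Since conditioning (must start by hour 41) depends on it, the boil must finish by hour 41. Backing off its 9-hour duration gives a latest start of hour 32.
Pitching must finish by hour 42; it takes 1 hour, so it must start by 42 − 1 = hour 41.
Primary fermentation must finish by hour 42; it takes 4 hours, so it must start by 42 − 4 = hour 38.
Lautering feeds the boil (must start by hour 32, minus 2-hour gap → hour 30); pitching (must start by hour 41, minus 2-hour gap → hour 39); primary fermentation (must start by hour 38). Taking the minimum, lautering must finish by hour 30 and start by 30 − 8 = hour 22.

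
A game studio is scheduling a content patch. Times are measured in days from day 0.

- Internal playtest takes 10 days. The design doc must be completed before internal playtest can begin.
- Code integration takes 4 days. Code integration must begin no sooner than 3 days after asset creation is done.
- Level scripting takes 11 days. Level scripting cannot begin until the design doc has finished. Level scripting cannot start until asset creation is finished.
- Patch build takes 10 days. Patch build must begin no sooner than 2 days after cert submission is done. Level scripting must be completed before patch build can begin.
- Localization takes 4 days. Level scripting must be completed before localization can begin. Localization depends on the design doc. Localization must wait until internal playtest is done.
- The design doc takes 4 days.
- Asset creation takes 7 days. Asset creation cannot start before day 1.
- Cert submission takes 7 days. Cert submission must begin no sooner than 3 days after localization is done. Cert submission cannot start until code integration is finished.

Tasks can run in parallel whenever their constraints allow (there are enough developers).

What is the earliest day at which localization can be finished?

Asset creation waits on its own release at day 1, so it starts at day 1 and finishes at 1 + 7 = day 8.
The design doc has no prerequisites, so it starts at day 0 and finishes at day 4.
After the design doc (finishes day 4), internal playtest can start at day 4 and finishes at day 14.
For level scripting: the design doc (finishes day 4); asset creation (finishes day 8). Taking the maximum gives a start of day 8, and it finishes at 8 + 11 = day 19.
For localization: level scripting (finishes day 19); the design doc (finishes day 4); internal playtest (finishes day 14). Taking the maximum gives a start of day 19, and it finishes at 19 + 4 = day 23.

23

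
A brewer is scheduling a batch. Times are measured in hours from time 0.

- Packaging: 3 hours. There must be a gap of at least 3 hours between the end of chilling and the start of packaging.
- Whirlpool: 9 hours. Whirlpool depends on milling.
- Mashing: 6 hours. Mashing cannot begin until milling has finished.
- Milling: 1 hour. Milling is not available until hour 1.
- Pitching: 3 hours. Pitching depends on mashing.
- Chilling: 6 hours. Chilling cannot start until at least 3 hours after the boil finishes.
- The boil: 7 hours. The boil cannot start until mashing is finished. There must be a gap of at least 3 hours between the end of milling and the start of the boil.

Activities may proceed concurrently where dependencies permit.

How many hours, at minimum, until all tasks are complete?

30

Milling waits on its own release at hour 1, so it starts at hour 1 and finishes at 1 + 1 = hour 2.
Whirlpool cannot begin until milling (finishes hour 2). It runs from hour 2 to 2 + 9 = hour 11.
After milling (finishes hour 2), mashing can start at hour 2 and finishes at hour 8.
Pitching waits on mashing (finishes hour 8), so it starts at hour 8 and finishes at 8 + 3 = hour 11.
The boil needs all of mashing (finishes hour 8); milling (finishes hour 2, plus 3-hour gap → hour 5). That puts its earliest start at hour 8; it finishes at 8 + 7 = hour 15.
Chilling waits on the boil (finishes hour 15, plus 3-hour gap → hour 18), so it starts at hour 18 and finishes at 18 + 6 = hour 24.
Packaging cannot begin until chilling (finishes hour 24, plus 3-hour gap → hour 27). It runs from hour 27 to 27 + 3 = hour 30.
All tasks are finished once the last one completes. Finish times: Milling at 2, Mashing at 8, The boil at 15, Whirlpool at 11, Chilling at 24, Pitching at 11, Packaging at 30. The latest is hour 30.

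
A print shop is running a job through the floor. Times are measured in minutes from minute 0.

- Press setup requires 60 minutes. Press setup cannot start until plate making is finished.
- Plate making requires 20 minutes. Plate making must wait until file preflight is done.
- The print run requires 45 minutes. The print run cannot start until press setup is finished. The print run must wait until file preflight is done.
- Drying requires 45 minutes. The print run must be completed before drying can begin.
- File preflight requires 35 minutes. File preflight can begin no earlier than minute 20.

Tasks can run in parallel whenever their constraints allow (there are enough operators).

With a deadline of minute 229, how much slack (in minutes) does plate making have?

4

After its own release at minute 20, file preflight can start at minute 20 and finishes at minute 55.
After file preflight (finishes minute 55), plate making can start at minute 55 and finishes at minute 75.

Working backward from the deadline:
Drying has no dependents, so it just needs to finish by minute 229. Starting by 229 − 45 = minute 184 achieves that.
Since drying (must start by minute 184) depends on it, the print run must finish by minute 184. Backing off its 45-minute duration gives a latest start of minute 139.
Press setup must finish before the print run (must start by minute 139). With a 60-minute duration, press setup must start by 139 − 60 = minute 79.
Plate making has to be done before press setup (must start by minute 79). That means finishing by minute 79, i.e. starting by 79 − 20 = minute 59.
So plate making can start as early as minute 55 and as late as minute 59, giving 59 − 55 = 4 minutes of slack.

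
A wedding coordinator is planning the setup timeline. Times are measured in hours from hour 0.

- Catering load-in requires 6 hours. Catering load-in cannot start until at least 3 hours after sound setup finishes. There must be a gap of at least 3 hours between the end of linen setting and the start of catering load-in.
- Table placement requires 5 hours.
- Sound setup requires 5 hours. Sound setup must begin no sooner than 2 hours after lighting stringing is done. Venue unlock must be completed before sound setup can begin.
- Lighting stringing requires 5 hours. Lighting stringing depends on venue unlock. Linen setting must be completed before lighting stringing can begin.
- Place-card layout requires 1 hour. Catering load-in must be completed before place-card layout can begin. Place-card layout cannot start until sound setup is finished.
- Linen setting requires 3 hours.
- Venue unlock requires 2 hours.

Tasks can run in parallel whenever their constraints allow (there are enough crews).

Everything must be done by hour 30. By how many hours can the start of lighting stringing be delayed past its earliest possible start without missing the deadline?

Nothing blocks linen setting, so it runs from hour 0 to hour 3.
Venue unlock has no prerequisites, so it starts at hour 0 and finishes at hour 2.
Lighting stringing has to wait for venue unlock (finishes hour 2); linen setting (finishes hour 3). The latest of these is hour 3, so lighting stringing runs hour 3 to 3 + 5 = hour 8.

Working backward from the deadline:
Place-card layout must finish by hour 30; it takes 1 hour, so it must start by 30 − 1 = hour 29.
Catering load-in has to be done before place-card layout (must start by hour 29). That means finishing by hour 29, i.e. starting by 29 − 6 = hour 23.
Sound setup must finish in time for catering load-in (must start by hour 23, minus 3-hour gap → hour 20); place-card layout (must start by hour 29). The tightest is hour 20, so sound setup must start by 20 − 5 = hour 15.
Lighting stringing feeds into sound setup (must start by hour 15, minus 2-hour gap → hour 13); so lighting stringing must finish by hour 13 and therefore start by hour 8.
So lighting stringing can start as early as hour 3 and as late as hour 8, giving 8 − 3 = 5 hours of slack.

5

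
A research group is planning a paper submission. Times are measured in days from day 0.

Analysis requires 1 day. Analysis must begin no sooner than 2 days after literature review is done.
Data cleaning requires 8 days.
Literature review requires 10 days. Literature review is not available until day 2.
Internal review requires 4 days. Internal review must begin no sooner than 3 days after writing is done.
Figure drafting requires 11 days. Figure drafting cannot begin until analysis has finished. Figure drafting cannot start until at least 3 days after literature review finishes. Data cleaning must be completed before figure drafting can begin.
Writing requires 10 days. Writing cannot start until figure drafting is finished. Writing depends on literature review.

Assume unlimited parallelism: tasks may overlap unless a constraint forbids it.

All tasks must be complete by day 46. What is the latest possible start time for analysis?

Internal review has no dependents, so it just needs to finish by day 46. Starting by 46 − 4 = day 42 achieves that.
Since internal review (must start by day 42, minus 3-day gap → day 39) depends on it, writing must finish by day 39. Backing off its 10-day duration gives a latest start of day 29.
Figure drafting feeds into writing (must start by day 29); so figure drafting must finish by day 29 and therefore start by day 18.
Analysis has to be done before figure drafting (must start by day 18). That means finishing by day 18, i.e. starting by 18 − 1 = day 17.

17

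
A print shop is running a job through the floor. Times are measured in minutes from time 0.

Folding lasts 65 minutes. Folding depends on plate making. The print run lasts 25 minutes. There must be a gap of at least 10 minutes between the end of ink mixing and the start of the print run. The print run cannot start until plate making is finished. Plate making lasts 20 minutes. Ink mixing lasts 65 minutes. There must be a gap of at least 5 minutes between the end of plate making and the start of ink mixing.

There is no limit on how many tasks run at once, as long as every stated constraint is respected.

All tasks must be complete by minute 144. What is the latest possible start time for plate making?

19

The print run must finish by minute 144; it takes 25 minutes, so it must start by 144 − 25 = minute 119.
Since the print run (must start by minute 119, minus 10-minute gap → minute 109) depends on it, ink mixing must finish by minute 109. Backing off its 65-minute duration gives a latest start of minute 44.
To finish by minute 144, folding (duration 65) must start no later than minute 79.
For plate making: ink mixing (must start by minute 44, minus 5-minute gap → minute 39); the print run (must start by minute 119); folding (must start by minute 79). The most restrictive is minute 39; with a 20-minute duration, plate making must start by minute 19.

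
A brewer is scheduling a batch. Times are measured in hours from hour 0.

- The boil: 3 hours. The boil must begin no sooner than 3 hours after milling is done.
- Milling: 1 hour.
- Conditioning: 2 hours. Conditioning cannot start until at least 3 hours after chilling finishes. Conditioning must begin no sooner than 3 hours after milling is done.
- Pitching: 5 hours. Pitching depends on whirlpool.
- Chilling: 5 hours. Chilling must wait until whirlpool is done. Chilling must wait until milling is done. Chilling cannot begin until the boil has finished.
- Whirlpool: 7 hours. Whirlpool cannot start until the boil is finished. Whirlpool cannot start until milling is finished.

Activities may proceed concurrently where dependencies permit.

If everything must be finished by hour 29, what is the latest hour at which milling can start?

5

Nothing follows conditioning; the deadline of hour 29 is its only limit. It must start by 29 − 2 = hour 27.
Chilling must finish before conditioning (must start by hour 27, minus 3-hour gap → hour 24). With a 5-hour duration, chilling must start by 24 − 5 = hour 19.
Pitching must finish by hour 29; it takes 5 hours, so it must start by 29 − 5 = hour 24.
For whirlpool: chilling (must start by hour 19); pitching (must start by hour 24). The most restrictive is hour 19; with a 7-hour duration, whirlpool must start by hour 12.
The boil must finish in time for whirlpool (must start by hour 12); chilling (must start by hour 19). The tightest is hour 12, so the boil must start by 12 − 3 = hour 9.
Milling feeds the boil (must start by hour 9, minus 3-hour gap → hour 6); whirlpool (must start by hour 12); chilling (must start by hour 19); conditioning (must start by hour 27, minus 3-hour gap → hour 24). Taking the minimum, milling must finish by hour 6 and start by 6 − 1 = hour 5.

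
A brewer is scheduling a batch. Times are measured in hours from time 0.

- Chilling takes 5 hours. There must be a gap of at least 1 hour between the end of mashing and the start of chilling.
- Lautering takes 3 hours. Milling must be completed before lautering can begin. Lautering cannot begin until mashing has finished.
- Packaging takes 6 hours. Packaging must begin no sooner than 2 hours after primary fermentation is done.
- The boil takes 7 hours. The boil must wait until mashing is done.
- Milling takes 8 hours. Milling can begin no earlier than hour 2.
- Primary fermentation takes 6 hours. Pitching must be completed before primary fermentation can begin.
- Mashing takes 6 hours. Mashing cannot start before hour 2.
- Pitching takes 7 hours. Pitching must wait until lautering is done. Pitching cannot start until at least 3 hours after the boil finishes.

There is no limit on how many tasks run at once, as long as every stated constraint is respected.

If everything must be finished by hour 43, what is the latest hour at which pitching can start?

22

Nothing follows packaging; the deadline of hour 43 is its only limit. It must start by 43 − 6 = hour 37.
Primary fermentation feeds into packaging (must start by hour 37, minus 2-hour gap → hour 35); so primary fermentation must finish by hour 35 and therefore start by hour 29.
Pitching has to be done before primary fermentation (must start by hour 29). That means finishing by hour 29, i.e. starting by 29 − 7 = hour 22.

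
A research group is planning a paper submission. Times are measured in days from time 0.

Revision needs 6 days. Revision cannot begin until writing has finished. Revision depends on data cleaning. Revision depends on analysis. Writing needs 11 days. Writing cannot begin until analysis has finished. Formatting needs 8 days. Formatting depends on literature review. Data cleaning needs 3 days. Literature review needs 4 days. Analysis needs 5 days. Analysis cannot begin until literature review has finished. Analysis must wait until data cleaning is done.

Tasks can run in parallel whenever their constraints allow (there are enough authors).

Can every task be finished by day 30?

Yes

Data cleaning can start immediately at day 0; it finishes at day 3.
Literature review has no prerequisites, so it starts at day 0 and finishes at day 4.
Formatting waits on literature review (finishes day 4), so it starts at day 4 and finishes at 4 + 8 = day 12.
Analysis has to wait for literature review (finishes day 4); data cleaning (finishes day 3). The latest of these is day 4, so analysis runs day 4 to 4 + 5 = day 9.
Writing waits on analysis (finishes day 9), so it starts at day 9 and finishes at 9 + 11 = day 20.
For revision: writing (finishes day 20); data cleaning (finishes day 3); analysis (finishes day 9). Taking the maximum gives a start of day 20, and it finishes at 20 + 6 = day 26.
Every task is finished by day 26, which is no later than the deadline of 30, so the schedule is feasible.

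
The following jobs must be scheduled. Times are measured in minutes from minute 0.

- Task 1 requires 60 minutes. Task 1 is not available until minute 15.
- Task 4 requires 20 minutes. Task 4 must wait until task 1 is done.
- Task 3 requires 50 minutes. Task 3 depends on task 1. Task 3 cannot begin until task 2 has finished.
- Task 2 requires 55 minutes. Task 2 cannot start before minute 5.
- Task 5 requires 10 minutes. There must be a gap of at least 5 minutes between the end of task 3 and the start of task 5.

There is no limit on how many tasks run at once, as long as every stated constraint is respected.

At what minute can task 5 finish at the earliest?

Task 2 cannot begin until its own release at minute 5. It runs from minute 5 to 5 + 55 = minute 60.
After its own release at minute 15, task 1 can start at minute 15 and finishes at minute 75.
For task 3: task 1 (finishes minute 75); task 2 (finishes minute 60). Taking the maximum gives a start of minute 75, and it finishes at 75 + 50 = minute 125.
Task 5 cannot begin until task 3 (finishes minute 125, plus 5-minute gap → minute 130). It runs from minute 130 to 130 + 10 = minute 140.

140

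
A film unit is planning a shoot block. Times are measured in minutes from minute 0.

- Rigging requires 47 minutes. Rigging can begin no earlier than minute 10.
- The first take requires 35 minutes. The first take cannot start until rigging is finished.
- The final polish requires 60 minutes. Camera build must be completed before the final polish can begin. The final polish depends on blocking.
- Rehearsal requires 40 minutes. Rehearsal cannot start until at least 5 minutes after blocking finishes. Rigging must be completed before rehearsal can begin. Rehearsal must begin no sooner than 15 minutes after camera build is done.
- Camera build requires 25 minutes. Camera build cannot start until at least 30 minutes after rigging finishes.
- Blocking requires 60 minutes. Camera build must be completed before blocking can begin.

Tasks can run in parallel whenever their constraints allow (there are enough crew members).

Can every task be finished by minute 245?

Rigging cannot begin until its own release at minute 10. It runs from minute 10 to 10 + 47 = minute 57.
The first take cannot begin until rigging (finishes minute 57). It runs from minute 57 to 57 + 35 = minute 92.
Camera build cannot begin until rigging (finishes minute 57, plus 30-minute gap → minute 87). It runs from minute 87 to 87 + 25 = minute 112.
Blocking waits on camera build (finishes minute 112), so it starts at minute 112 and finishes at 112 + 60 = minute 172.
For the final polish: camera build (finishes minute 112); blocking (finishes minute 172). Taking the maximum gives a start of minute 172, and it finishes at 172 + 60 = minute 232.
Rehearsal needs all of blocking (finishes minute 172, plus 5-minute gap → minute 177); rigging (finishes minute 57); camera build (finishes minute 112, plus 15-minute gap → minute 127). That puts its earliest start at minute 177; it finishes at 177 + 40 = minute 217.
Every task is finished by minute 232, which is no later than the deadline of 245, so the schedule is feasible.

Yes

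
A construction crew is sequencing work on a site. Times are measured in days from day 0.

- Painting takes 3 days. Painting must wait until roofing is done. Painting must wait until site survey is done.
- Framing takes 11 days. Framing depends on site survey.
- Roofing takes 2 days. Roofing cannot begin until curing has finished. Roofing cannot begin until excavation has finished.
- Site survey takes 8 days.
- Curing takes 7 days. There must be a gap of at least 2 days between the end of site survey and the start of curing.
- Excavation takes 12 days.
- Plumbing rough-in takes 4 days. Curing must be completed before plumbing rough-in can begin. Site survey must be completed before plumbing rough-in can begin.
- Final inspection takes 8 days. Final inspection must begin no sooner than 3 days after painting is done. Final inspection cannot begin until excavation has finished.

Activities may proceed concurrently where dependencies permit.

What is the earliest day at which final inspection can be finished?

33

Excavation has no prerequisites, so it starts at day 0 and finishes at day 12.
Site survey has no prerequisites, so it starts at day 0 and finishes at day 8.
Curing cannot begin until site survey (finishes day 8, plus 2-day gap → day 10). It runs from day 10 to 10 + 7 = day 17.
Roofing needs all of curing (finishes day 17); excavation (finishes day 12). That puts its earliest start at day 17; it finishes at 17 + 2 = day 19.
Painting needs all of roofing (finishes day 19); site survey (finishes day 8). That puts its earliest start at day 19; it finishes at 19 + 3 = day 22.
Final inspection has to wait for painting (finishes day 22, plus 3-day gap → day 25); excavation (finishes day 12). The latest of these is day 25, so final inspection runs day 25 to 25 + 8 = day 33.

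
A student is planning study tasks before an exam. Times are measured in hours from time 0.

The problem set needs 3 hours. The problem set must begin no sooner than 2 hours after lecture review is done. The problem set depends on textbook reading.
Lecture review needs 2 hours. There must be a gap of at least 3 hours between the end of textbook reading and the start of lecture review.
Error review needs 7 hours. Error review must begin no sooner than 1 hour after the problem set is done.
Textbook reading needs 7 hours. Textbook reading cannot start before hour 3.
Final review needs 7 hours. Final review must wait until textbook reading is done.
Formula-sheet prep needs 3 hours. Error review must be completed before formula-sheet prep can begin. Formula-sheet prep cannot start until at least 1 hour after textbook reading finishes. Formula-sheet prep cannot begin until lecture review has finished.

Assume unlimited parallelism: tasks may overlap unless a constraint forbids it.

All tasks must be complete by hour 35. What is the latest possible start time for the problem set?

21

Formula-sheet prep has no dependents, so it just needs to finish by hour 35. Starting by 35 − 3 = hour 32 achieves that.
Error review must finish before formula-sheet prep (must start by hour 32). With a 7-hour duration, error review must start by 32 − 7 = hour 25.
The problem set has to be done before error review (must start by hour 25, minus 1-hour gap → hour 24). That means finishing by hour 24, i.e. starting by 24 − 3 = hour 21.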